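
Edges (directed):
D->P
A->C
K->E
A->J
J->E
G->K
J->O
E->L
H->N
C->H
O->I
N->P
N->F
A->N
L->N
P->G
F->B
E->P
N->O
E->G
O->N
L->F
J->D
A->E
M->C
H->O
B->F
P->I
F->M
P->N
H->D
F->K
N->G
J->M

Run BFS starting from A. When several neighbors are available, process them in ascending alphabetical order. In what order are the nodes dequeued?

A, C, E, J, N, H, G, L, P, D, M, O, F, K, I, B

Visit A; enqueue C, E, J, N → queue [C, E, J, N]
Visit C; enqueue H → queue [E, J, N, H]
Visit E; enqueue G, L, P → queue [J, N, H, G, L, P]
Visit J; enqueue D, M, O → queue [N, H, G, L, P, D, M, O]
Visit N; enqueue F → queue [H, G, L, P, D, M, O, F]
Visit H → queue [G, L, P, D, M, O, F]
Visit G; enqueue K → queue [L, P, D, M, O, F, K]
Visit L → queue [P, D, M, O, F, K]
Visit P; enqueue I → queue [D, M, O, F, K, I]
Visit D → queue [M, O, F, K, I]
Visit M → queue [O, F, K, I]
Visit O → queue [F, K, I]
Visit F; enqueue B → queue [K, I, B]
Visit K → queue [I, B]
Visit I → queue [B]
Visit B → queue []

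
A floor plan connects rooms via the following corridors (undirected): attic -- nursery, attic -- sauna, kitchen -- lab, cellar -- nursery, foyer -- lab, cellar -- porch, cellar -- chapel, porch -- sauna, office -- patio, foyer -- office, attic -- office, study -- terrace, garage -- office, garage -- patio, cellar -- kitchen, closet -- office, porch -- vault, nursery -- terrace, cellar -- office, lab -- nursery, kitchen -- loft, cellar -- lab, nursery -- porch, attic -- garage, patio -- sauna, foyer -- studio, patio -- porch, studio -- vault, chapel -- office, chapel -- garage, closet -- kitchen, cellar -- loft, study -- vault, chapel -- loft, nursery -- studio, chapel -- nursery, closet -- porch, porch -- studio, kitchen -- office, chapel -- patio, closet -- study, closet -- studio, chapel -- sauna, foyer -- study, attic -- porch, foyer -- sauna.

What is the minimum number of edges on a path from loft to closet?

Level 0: loft
Level 1: cellar, chapel, kitchen
Level 2: closet, garage, lab, nursery, office, patio, porch, sauna
Level 3: attic, foyer, studio, study, terrace, vault
closet first appears at level 2.

2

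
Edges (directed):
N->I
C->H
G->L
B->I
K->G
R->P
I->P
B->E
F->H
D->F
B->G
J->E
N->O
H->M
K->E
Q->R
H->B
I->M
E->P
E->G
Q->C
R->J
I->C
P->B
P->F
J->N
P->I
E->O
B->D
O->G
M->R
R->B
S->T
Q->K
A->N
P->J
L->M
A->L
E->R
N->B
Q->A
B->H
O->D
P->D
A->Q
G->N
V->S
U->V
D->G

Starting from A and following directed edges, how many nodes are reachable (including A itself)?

BFS from A visits: A, Q, N, L, R, K, C, O, I, B, M, P, J, G, E, H, D, F
Reachable nodes: 18 of 22 total.

18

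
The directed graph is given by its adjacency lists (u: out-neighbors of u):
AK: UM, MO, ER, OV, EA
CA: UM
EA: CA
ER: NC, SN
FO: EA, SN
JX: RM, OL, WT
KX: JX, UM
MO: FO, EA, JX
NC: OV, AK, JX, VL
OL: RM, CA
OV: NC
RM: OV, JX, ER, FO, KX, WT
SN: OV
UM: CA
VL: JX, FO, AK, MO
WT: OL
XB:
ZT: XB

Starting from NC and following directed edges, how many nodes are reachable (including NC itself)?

16

BFS from NC visits: NC, OV, AK, JX, VL, UM, MO, ER, EA, RM, OL, WT, FO, CA, SN, KX
Reachable nodes: 16 of 18 total.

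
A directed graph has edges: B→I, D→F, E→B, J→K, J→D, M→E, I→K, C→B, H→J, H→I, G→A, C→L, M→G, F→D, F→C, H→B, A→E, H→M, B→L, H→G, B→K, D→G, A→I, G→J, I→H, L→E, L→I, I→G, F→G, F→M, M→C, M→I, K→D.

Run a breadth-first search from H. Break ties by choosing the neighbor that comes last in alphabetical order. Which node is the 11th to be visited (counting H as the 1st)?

Visit H; enqueue M, J, I, G, B → queue [M, J, I, G, B]
Visit M; enqueue E, C → queue [J, I, G, B, E, C]
Visit J; enqueue K, D → queue [I, G, B, E, C, K, D]
Visit I → queue [G, B, E, C, K, D]
Visit G; enqueue A → queue [B, E, C, K, D, A]
Visit B; enqueue L → queue [E, C, K, D, A, L]
Visit E → queue [C, K, D, A, L]
Visit C → queue [K, D, A, L]
Visit K → queue [D, A, L]
Visit D; enqueue F → queue [A, L, F]
Visit A → queue [L, F]
Visit L → queue [F]
Visit F → queue []

Visit order: H, M, J, I, G, B, E, C, K, D, A, L, F

A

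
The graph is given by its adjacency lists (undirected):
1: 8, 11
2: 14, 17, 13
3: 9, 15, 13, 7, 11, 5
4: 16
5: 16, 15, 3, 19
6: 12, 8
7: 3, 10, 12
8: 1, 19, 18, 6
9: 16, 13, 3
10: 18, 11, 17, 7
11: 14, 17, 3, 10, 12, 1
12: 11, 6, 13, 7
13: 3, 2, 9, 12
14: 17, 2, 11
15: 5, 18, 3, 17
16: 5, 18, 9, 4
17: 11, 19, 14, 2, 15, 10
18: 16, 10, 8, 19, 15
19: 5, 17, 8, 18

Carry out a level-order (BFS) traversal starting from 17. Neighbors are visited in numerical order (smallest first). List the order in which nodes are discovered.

Visit 17; enqueue 2, 10, 11, 14, 15, 19 → queue [2, 10, 11, 14, 15, 19]
Visit 2; enqueue 13 → queue [10, 11, 14, 15, 19, 13]
Visit 10; enqueue 7, 18 → queue [11, 14, 15, 19, 13, 7, 18]
Visit 11; enqueue 1, 3, 12 → queue [14, 15, 19, 13, 7, 18, 1, 3, 12]
Visit 14 → queue [15, 19, 13, 7, 18, 1, 3, 12]
Visit 15; enqueue 5 → queue [19, 13, 7, 18, 1, 3, 12, 5]
Visit 19; enqueue 8 → queue [13, 7, 18, 1, 3, 12, 5, 8]
Visit 13; enqueue 9 → queue [7, 18, 1, 3, 12, 5, 8, 9]
Visit 7 → queue [18, 1, 3, 12, 5, 8, 9]
Visit 18; enqueue 16 → queue [1, 3, 12, 5, 8, 9, 16]
Visit 1 → queue [3, 12, 5, 8, 9, 16]
Visit 3 → queue [12, 5, 8, 9, 16]
Visit 12; enqueue 6 → queue [5, 8, 9, 16, 6]
Visit 5 → queue [8, 9, 16, 6]
Visit 8 → queue [9, 16, 6]
Visit 9 → queue [16, 6]
Visit 16; enqueue 4 → queue [6, 4]
Visit 6 → queue [4]
Visit 4 → queue []

17, 2, 10, 11, 14, 15, 19, 13, 7, 18, 1, 3, 12, 5, 8, 9, 16, 6, 4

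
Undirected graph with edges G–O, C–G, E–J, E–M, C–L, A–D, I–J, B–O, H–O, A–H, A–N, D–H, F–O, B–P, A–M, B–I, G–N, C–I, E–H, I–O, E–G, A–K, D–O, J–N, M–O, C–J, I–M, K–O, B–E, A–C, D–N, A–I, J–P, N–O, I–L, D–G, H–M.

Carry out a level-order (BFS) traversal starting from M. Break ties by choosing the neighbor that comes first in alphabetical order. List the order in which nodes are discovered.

M -> A -> E -> H -> I -> O -> C -> D -> K -> N -> B -> G -> J -> L -> F -> P

Visit M; enqueue A, E, H, I, O → queue [A, E, H, I, O]
Visit A; enqueue C, D, K, N → queue [E, H, I, O, C, D, K, N]
Visit E; enqueue B, G, J → queue [H, I, O, C, D, K, N, B, G, J]
Visit H → queue [I, O, C, D, K, N, B, G, J]
Visit I; enqueue L → queue [O, C, D, K, N, B, G, J, L]
Visit O; enqueue F → queue [C, D, K, N, B, G, J, L, F]
Visit C → queue [D, K, N, B, G, J, L, F]
Visit D → queue [K, N, B, G, J, L, F]
Visit K → queue [N, B, G, J, L, F]
Visit N → queue [B, G, J, L, F]
Visit B; enqueue P → queue [G, J, L, F, P]
Visit G → queue [J, L, F, P]
Visit J → queue [L, F, P]
Visit L → queue [F, P]
Visit F → queue [P]
Visit P → queue []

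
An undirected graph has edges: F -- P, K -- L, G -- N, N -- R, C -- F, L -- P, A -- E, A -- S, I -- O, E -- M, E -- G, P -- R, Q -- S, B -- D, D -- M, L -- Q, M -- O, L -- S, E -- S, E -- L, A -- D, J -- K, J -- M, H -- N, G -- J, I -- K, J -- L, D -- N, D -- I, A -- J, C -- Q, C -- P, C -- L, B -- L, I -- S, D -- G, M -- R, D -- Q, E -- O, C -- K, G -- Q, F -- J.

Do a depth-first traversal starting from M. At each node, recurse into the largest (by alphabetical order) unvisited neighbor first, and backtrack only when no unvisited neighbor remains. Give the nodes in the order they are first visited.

M, R, P, L, S, Q, G, N, H, D, I, O, E, A, J, K, C, F, B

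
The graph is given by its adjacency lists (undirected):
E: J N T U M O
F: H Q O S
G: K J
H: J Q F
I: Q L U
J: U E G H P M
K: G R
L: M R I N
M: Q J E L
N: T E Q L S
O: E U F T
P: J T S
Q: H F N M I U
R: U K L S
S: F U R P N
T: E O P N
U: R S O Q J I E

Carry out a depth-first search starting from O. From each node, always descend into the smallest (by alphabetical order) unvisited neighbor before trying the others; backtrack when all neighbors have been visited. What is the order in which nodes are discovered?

Visit O
O → E
E → J
J → G
G → K
K → R
R → L
L → I
I → Q
Q → F
F → H
F → S
S → N
N → T
T → P
S → U
Q → M

O → E → J → G → K → R → L → I → Q → F → H → S → N → T → P → U → M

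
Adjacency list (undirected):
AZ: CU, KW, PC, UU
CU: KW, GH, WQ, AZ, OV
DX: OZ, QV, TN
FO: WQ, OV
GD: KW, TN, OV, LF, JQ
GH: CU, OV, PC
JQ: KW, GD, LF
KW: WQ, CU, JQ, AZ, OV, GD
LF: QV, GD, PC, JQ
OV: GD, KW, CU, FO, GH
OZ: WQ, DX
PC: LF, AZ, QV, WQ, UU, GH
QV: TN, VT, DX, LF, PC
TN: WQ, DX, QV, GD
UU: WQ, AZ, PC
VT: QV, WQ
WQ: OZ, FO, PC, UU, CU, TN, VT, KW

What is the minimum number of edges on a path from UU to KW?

2

Level 0: UU
Level 1: AZ, PC, WQ
Level 2: CU, FO, GH, KW, LF, OZ, QV, TN, VT
Level 3: DX, GD, JQ, OV
KW first appears at level 2.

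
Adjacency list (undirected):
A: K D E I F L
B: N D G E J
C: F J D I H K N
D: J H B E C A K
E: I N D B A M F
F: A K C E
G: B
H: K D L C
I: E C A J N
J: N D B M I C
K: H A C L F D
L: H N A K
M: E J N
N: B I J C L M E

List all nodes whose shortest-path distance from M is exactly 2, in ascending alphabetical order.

Level 0: M
Level 1: E, J, N
Level 2: A, B, C, D, F, I, L
Level 3: G, H, K

A, B, C, D, F, I, L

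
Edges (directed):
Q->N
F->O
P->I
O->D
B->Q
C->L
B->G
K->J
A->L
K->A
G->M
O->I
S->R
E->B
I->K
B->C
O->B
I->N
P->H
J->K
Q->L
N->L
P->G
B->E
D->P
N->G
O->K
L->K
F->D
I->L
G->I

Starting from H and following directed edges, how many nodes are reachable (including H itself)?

1

BFS from H visits: H
Reachable nodes: 1 of 19 total.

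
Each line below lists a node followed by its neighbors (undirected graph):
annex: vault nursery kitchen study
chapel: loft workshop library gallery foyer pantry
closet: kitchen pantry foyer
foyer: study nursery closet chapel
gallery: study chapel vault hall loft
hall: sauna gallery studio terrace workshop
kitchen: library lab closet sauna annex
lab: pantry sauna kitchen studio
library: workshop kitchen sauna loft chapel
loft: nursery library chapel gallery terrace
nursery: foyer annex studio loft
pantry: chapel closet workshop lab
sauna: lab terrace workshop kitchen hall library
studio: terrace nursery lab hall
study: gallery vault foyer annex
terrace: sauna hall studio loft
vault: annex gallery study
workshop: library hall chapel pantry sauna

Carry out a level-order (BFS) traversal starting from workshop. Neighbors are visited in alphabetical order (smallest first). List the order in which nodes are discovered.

workshop → chapel → hall → library → pantry → sauna → foyer → gallery → loft → studio → terrace → kitchen → closet → lab → nursery → study → vault → annex

Visit workshop; enqueue chapel, hall, library, pantry, sauna → queue [chapel, hall, library, pantry, sauna]
Visit chapel; enqueue foyer, gallery, loft → queue [hall, library, pantry, sauna, foyer, gallery, loft]
Visit hall; enqueue studio, terrace → queue [library, pantry, sauna, foyer, gallery, loft, studio, terrace]
Visit library; enqueue kitchen → queue [pantry, sauna, foyer, gallery, loft, studio, terrace, kitchen]
Visit pantry; enqueue closet, lab → queue [sauna, foyer, gallery, loft, studio, terrace, kitchen, closet, lab]
Visit sauna → queue [foyer, gallery, loft, studio, terrace, kitchen, closet, lab]
Visit foyer; enqueue nursery, study → queue [gallery, loft, studio, terrace, kitchen, closet, lab, nursery, study]
Visit gallery; enqueue vault → queue [loft, studio, terrace, kitchen, closet, lab, nursery, study, vault]
Visit loft → queue [studio, terrace, kitchen, closet, lab, nursery, study, vault]
Visit studio → queue [terrace, kitchen, closet, lab, nursery, study, vault]
Visit terrace → queue [kitchen, closet, lab, nursery, study, vault]
Visit kitchen; enqueue annex → queue [closet, lab, nursery, study, vault, annex]
Visit closet → queue [lab, nursery, study, vault, annex]
Visit lab → queue [nursery, study, vault, annex]
Visit nursery → queue [study, vault, annex]
Visit study → queue [vault, annex]
Visit vault → queue [annex]
Visit annex → queue []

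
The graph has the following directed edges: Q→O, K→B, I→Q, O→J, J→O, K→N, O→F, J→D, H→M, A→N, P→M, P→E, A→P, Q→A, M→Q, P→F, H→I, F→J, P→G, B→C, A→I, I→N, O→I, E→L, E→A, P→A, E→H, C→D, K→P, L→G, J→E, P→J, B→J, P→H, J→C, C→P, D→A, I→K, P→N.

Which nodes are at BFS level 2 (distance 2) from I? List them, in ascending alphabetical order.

Level 0: I
Level 1: K, N, Q
Level 2: A, B, O, P
Level 3: C, E, F, G, H, J, M
Level 4: D, L

A, B, O, P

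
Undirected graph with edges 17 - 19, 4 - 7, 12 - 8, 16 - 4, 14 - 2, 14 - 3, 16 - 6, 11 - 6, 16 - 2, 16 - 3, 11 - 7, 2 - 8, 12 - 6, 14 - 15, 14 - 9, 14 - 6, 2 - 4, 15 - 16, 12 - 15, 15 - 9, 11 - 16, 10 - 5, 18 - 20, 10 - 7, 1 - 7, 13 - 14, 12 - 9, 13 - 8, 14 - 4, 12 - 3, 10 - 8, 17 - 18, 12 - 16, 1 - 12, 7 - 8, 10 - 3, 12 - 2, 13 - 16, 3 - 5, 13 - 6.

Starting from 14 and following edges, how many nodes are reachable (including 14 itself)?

16

BFS from 14 visits: 14, 15, 13, 9, 6, 4, 3, 2, 16, 12, 8, 11, 7, 10, 5, 1
Reachable nodes: 16 of 20 total.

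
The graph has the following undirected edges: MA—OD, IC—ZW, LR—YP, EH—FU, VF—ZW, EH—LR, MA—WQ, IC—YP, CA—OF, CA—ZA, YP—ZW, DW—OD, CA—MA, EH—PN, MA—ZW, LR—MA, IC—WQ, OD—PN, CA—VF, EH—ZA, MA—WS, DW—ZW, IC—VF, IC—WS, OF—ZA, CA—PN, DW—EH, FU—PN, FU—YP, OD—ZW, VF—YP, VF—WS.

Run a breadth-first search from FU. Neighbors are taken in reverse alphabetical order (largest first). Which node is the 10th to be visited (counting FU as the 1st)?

Visit FU; enqueue YP, PN, EH → queue [YP, PN, EH]
Visit YP; enqueue ZW, VF, LR, IC → queue [PN, EH, ZW, VF, LR, IC]
Visit PN; enqueue OD, CA → queue [EH, ZW, VF, LR, IC, OD, CA]
Visit EH; enqueue ZA, DW → queue [ZW, VF, LR, IC, OD, CA, ZA, DW]
Visit ZW; enqueue MA → queue [VF, LR, IC, OD, CA, ZA, DW, MA]
Visit VF; enqueue WS → queue [LR, IC, OD, CA, ZA, DW, MA, WS]
Visit LR → queue [IC, OD, CA, ZA, DW, MA, WS]
Visit IC; enqueue WQ → queue [OD, CA, ZA, DW, MA, WS, WQ]
Visit OD → queue [CA, ZA, DW, MA, WS, WQ]
Visit CA; enqueue OF → queue [ZA, DW, MA, WS, WQ, OF]
Visit ZA → queue [DW, MA, WS, WQ, OF]
Visit DW → queue [MA, WS, WQ, OF]
Visit MA → queue [WS, WQ, OF]
Visit WS → queue [WQ, OF]
Visit WQ → queue [OF]
Visit OF → queue []

Visit order: FU, YP, PN, EH, ZW, VF, LR, IC, OD, CA, ZA, DW, MA, WS, WQ, OF

CA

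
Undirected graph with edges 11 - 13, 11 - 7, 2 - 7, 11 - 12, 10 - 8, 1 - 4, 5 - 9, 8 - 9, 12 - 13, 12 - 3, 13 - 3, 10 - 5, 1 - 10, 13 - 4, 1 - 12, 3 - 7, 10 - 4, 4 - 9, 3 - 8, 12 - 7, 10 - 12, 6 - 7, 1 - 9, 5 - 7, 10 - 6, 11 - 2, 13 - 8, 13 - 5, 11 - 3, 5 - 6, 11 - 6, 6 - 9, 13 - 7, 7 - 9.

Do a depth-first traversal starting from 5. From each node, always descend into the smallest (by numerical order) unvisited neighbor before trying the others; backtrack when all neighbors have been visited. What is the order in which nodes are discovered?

Visit 5
5 → 6
6 → 7
7 → 2
2 → 11
11 → 3
3 → 8
8 → 9
9 → 1
1 → 4
4 → 10
10 → 12
12 → 13

5 -> 6 -> 7 -> 2 -> 11 -> 3 -> 8 -> 9 -> 1 -> 4 -> 10 -> 12 -> 13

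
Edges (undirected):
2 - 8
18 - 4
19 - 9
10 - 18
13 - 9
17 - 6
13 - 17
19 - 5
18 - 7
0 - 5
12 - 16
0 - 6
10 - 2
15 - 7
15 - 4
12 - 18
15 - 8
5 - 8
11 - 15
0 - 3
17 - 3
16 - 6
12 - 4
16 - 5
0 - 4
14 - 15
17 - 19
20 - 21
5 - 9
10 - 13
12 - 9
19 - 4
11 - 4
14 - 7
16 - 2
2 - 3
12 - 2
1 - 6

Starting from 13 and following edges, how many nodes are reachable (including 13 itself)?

20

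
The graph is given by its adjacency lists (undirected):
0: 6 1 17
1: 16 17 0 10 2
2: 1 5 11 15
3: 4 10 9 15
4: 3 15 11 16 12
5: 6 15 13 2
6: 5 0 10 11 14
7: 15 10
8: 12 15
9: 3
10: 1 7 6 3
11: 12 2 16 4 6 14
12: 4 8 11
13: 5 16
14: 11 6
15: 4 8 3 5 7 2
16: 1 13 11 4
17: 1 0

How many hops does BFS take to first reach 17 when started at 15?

3

Level 0: 15
Level 1: 2, 3, 4, 5, 7, 8
Level 2: 1, 6, 9, 10, 11, 12, 13, 16
Level 3: 0, 14, 17
17 first appears at level 3.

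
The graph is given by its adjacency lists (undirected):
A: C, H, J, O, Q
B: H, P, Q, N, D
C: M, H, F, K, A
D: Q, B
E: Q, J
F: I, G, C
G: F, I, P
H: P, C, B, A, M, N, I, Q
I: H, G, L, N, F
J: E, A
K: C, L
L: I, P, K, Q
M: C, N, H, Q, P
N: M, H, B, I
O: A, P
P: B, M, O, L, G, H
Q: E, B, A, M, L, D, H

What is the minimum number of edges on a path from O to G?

Level 0: O
Level 1: A, P
Level 2: B, C, G, H, J, L, M, Q
Level 3: D, E, F, I, K, N
G first appears at level 2.

2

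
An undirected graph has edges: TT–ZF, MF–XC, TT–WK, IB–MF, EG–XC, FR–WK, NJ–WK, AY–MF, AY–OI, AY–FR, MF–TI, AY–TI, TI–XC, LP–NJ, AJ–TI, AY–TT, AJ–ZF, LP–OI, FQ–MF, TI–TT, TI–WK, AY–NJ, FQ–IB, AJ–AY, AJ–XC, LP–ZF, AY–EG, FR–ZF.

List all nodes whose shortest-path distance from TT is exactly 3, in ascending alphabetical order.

FQ, IB

Level 0: TT
Level 1: AY, TI, WK, ZF
Level 2: AJ, EG, FR, LP, MF, NJ, OI, XC
Level 3: FQ, IB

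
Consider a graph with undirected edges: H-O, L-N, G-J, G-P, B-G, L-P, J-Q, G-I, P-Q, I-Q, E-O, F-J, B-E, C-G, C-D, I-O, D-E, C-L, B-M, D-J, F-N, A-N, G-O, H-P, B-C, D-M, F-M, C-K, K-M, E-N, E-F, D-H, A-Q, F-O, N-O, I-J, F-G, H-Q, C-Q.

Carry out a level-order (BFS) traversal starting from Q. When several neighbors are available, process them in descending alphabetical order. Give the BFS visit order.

Q P J I H C A L G F D O K B N M E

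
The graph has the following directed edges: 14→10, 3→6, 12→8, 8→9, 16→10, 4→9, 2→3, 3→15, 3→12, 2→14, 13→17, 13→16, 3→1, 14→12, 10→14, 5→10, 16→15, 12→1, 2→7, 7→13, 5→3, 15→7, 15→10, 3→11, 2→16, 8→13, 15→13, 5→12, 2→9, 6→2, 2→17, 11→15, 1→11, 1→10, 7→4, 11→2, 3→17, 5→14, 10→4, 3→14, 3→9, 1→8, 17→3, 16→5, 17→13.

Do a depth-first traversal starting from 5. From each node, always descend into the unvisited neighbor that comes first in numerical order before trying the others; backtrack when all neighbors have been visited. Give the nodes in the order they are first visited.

5, 3, 1, 8, 9, 13, 16, 10, 4, 14, 12, 15, 7, 17, 11, 2, 6

Visit 5
5 → 3
3 → 1
1 → 8
8 → 9
8 → 13
13 → 16
16 → 10
10 → 4
10 → 14
14 → 12
16 → 15
15 → 7
13 → 17
1 → 11
11 → 2
3 → 6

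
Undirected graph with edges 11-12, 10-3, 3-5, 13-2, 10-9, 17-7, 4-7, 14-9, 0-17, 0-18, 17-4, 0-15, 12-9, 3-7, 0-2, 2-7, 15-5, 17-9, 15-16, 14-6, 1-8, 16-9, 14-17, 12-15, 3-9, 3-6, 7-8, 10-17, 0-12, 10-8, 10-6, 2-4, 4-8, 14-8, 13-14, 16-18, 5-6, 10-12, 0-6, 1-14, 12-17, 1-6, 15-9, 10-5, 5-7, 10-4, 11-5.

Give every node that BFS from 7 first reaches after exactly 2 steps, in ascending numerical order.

Level 0: 7
Level 1: 2, 3, 4, 5, 8, 17
Level 2: 0, 1, 6, 9, 10, 11, 12, 13, 14, 15
Level 3: 16, 18

0, 1, 6, 9, 10, 11, 12, 13, 14, 15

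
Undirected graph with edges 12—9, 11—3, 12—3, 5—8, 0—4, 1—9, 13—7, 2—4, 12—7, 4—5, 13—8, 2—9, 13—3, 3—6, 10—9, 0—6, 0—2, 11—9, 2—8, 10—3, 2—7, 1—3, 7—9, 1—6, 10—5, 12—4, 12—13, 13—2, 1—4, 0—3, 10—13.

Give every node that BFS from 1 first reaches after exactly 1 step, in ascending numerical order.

Level 0: 1
Level 1: 3, 4, 6, 9
Level 2: 0, 2, 5, 7, 10, 11, 12, 13
Level 3: 8

3, 4, 6, 9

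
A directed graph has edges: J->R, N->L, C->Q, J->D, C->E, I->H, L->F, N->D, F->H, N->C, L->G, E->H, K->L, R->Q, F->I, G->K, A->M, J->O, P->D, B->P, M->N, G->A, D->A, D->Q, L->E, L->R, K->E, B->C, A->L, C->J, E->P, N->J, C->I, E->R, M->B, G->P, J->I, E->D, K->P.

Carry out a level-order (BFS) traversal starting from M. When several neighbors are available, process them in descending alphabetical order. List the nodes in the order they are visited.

M, N, B, L, J, D, C, P, R, G, F, E, O, I, Q, A, K, H

Visit M; enqueue N, B → queue [N, B]
Visit N; enqueue L, J, D, C → queue [B, L, J, D, C]
Visit B; enqueue P → queue [L, J, D, C, P]
Visit L; enqueue R, G, F, E → queue [J, D, C, P, R, G, F, E]
Visit J; enqueue O, I → queue [D, C, P, R, G, F, E, O, I]
Visit D; enqueue Q, A → queue [C, P, R, G, F, E, O, I, Q, A]
Visit C → queue [P, R, G, F, E, O, I, Q, A]
Visit P → queue [R, G, F, E, O, I, Q, A]
Visit R → queue [G, F, E, O, I, Q, A]
Visit G; enqueue K → queue [F, E, O, I, Q, A, K]
Visit F; enqueue H → queue [E, O, I, Q, A, K, H]
Visit E → queue [O, I, Q, A, K, H]
Visit O → queue [I, Q, A, K, H]
Visit I → queue [Q, A, K, H]
Visit Q → queue [A, K, H]
Visit A → queue [K, H]
Visit K → queue [H]
Visit H → queue []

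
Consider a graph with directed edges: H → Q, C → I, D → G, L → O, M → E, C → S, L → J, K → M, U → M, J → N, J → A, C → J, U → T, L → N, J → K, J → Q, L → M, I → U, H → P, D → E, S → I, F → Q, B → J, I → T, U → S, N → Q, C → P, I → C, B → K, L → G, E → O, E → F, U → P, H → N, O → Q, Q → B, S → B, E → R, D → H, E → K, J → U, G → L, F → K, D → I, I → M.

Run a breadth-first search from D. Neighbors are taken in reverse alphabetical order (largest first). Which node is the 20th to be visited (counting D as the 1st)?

Visit D; enqueue I, H, G, E → queue [I, H, G, E]
Visit I; enqueue U, T, M, C → queue [H, G, E, U, T, M, C]
Visit H; enqueue Q, P, N → queue [G, E, U, T, M, C, Q, P, N]
Visit G; enqueue L → queue [E, U, T, M, C, Q, P, N, L]
Visit E; enqueue R, O, K, F → queue [U, T, M, C, Q, P, N, L, R, O, K, F]
Visit U; enqueue S → queue [T, M, C, Q, P, N, L, R, O, K, F, S]
Visit T → queue [M, C, Q, P, N, L, R, O, K, F, S]
Visit M → queue [C, Q, P, N, L, R, O, K, F, S]
Visit C; enqueue J → queue [Q, P, N, L, R, O, K, F, S, J]
Visit Q; enqueue B → queue [P, N, L, R, O, K, F, S, J, B]
Visit P → queue [N, L, R, O, K, F, S, J, B]
Visit N → queue [L, R, O, K, F, S, J, B]
Visit L → queue [R, O, K, F, S, J, B]
Visit R → queue [O, K, F, S, J, B]
Visit O → queue [K, F, S, J, B]
Visit K → queue [F, S, J, B]
Visit F → queue [S, J, B]
Visit S → queue [J, B]
Visit J; enqueue A → queue [B, A]
Visit B → queue [A]
Visit A → queue []

Visit order: D, I, H, G, E, U, T, M, C, Q, P, N, L, R, O, K, F, S, J, B, A

B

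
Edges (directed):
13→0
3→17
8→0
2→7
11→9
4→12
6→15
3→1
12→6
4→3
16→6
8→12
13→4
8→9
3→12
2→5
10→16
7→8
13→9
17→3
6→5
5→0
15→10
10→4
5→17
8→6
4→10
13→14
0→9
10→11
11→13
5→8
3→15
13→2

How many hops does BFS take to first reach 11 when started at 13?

Level 0: 13
Level 1: 0, 2, 4, 9, 14
Level 2: 3, 5, 7, 10, 12
Level 3: 1, 6, 8, 11, 15, 16, 17
11 first appears at level 3.

3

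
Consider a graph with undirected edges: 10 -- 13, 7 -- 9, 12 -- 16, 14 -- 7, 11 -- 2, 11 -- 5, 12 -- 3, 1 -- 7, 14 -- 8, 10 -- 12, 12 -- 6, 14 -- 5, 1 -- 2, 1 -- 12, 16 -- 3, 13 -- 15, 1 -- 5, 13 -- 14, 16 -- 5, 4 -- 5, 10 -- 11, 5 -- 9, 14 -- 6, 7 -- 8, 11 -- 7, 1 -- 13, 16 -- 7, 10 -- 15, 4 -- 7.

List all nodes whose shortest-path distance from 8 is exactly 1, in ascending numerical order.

7, 14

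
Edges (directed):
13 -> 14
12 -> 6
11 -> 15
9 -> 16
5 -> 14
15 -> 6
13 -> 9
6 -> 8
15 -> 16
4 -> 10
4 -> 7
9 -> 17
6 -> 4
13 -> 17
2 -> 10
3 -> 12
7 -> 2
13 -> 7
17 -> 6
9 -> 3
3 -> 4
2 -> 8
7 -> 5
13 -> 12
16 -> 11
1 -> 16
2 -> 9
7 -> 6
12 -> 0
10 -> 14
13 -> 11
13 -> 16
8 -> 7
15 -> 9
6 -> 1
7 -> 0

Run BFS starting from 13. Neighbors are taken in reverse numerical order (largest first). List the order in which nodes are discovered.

Visit 13; enqueue 17, 16, 14, 12, 11, 9, 7 → queue [17, 16, 14, 12, 11, 9, 7]
Visit 17; enqueue 6 → queue [16, 14, 12, 11, 9, 7, 6]
Visit 16 → queue [14, 12, 11, 9, 7, 6]
Visit 14 → queue [12, 11, 9, 7, 6]
Visit 12; enqueue 0 → queue [11, 9, 7, 6, 0]
Visit 11; enqueue 15 → queue [9, 7, 6, 0, 15]
Visit 9; enqueue 3 → queue [7, 6, 0, 15, 3]
Visit 7; enqueue 5, 2 → queue [6, 0, 15, 3, 5, 2]
Visit 6; enqueue 8, 4, 1 → queue [0, 15, 3, 5, 2, 8, 4, 1]
Visit 0 → queue [15, 3, 5, 2, 8, 4, 1]
Visit 15 → queue [3, 5, 2, 8, 4, 1]
Visit 3 → queue [5, 2, 8, 4, 1]
Visit 5 → queue [2, 8, 4, 1]
Visit 2; enqueue 10 → queue [8, 4, 1, 10]
Visit 8 → queue [4, 1, 10]
Visit 4 → queue [1, 10]
Visit 1 → queue [10]
Visit 10 → queue []

13, 17, 16, 14, 12, 11, 9, 7, 6, 0, 15, 3, 5, 2, 8, 4, 1, 10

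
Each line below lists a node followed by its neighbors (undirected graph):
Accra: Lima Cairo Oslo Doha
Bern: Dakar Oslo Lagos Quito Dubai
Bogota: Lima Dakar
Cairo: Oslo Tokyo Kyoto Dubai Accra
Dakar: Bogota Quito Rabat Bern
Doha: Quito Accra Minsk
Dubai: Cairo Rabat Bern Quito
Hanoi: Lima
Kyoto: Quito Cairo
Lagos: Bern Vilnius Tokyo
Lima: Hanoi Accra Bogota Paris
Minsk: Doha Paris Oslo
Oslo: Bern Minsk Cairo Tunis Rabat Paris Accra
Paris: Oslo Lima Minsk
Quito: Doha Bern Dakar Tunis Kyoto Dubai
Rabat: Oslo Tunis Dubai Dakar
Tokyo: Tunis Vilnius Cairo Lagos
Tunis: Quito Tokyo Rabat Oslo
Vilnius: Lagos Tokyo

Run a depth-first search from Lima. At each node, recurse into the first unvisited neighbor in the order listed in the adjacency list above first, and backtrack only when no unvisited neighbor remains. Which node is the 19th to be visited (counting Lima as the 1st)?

Kyoto

Visit Lima
Lima → Hanoi
Lima → Accra
Accra → Cairo
Cairo → Oslo
Oslo → Bern
Bern → Dakar
Dakar → Bogota
Dakar → Quito
Quito → Doha
Doha → Minsk
Minsk → Paris
Quito → Tunis
Tunis → Tokyo
Tokyo → Vilnius
Vilnius → Lagos
Tunis → Rabat
Rabat → Dubai
Quito → Kyoto

Visit order: Lima, Hanoi, Accra, Cairo, Oslo, Bern, Dakar, Bogota, Quito, Doha, Minsk, Paris, Tunis, Tokyo, Vilnius, Lagos, Rabat, Dubai, Kyoto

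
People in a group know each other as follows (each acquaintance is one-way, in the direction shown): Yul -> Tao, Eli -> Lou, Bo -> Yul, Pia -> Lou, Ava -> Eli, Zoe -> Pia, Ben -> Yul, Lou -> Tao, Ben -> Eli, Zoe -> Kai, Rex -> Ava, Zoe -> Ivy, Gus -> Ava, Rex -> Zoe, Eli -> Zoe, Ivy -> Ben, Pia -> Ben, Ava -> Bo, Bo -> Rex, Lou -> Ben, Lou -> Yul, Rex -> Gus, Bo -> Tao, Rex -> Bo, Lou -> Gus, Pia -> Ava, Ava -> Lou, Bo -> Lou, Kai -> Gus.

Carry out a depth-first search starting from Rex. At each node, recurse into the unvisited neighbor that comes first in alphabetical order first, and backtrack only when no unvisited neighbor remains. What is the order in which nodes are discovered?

Visit Rex
Rex → Ava
Ava → Bo
Bo → Lou
Lou → Ben
Ben → Eli
Eli → Zoe
Zoe → Ivy
Zoe → Kai
Kai → Gus
Zoe → Pia
Ben → Yul
Yul → Tao

Rex Ava Bo Lou Ben Eli Zoe Ivy Kai Gus Pia Yul Tao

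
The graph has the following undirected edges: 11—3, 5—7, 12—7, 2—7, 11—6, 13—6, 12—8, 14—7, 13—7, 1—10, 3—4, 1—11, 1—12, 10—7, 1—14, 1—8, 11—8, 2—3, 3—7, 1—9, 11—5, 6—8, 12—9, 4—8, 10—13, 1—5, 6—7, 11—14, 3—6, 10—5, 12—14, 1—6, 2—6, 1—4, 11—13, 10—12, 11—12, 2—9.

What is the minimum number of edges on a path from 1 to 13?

2

Level 0: 1
Level 1: 4, 5, 6, 8, 9, 10, 11, 12, 14
Level 2: 2, 3, 7, 13
13 first appears at level 2.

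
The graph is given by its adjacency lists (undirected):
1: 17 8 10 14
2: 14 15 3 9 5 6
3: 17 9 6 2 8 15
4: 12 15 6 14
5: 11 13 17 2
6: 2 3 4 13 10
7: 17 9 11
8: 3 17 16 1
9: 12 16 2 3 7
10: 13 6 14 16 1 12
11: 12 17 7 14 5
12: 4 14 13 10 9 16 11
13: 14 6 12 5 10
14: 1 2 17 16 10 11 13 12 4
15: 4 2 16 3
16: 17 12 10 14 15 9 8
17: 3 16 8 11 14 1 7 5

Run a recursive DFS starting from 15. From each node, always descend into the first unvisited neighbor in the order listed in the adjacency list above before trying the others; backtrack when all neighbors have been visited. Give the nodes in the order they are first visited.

Visit 15
15 → 4
4 → 12
12 → 14
14 → 1
1 → 17
17 → 3
3 → 9
9 → 16
16 → 10
10 → 13
13 → 6
6 → 2
2 → 5
5 → 11
11 → 7
16 → 8

15 -> 4 -> 12 -> 14 -> 1 -> 17 -> 3 -> 9 -> 16 -> 10 -> 13 -> 6 -> 2 -> 5 -> 11 -> 7 -> 8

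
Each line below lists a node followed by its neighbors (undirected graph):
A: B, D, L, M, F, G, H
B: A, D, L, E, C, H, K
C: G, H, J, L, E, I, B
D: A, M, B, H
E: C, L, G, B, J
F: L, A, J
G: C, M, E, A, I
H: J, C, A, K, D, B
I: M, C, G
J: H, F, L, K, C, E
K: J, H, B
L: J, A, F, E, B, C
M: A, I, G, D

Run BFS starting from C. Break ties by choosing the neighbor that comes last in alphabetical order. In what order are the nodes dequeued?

C L J I H G E B F A K M D

Visit C; enqueue L, J, I, H, G, E, B → queue [L, J, I, H, G, E, B]
Visit L; enqueue F, A → queue [J, I, H, G, E, B, F, A]
Visit J; enqueue K → queue [I, H, G, E, B, F, A, K]
Visit I; enqueue M → queue [H, G, E, B, F, A, K, M]
Visit H; enqueue D → queue [G, E, B, F, A, K, M, D]
Visit G → queue [E, B, F, A, K, M, D]
Visit E → queue [B, F, A, K, M, D]
Visit B → queue [F, A, K, M, D]
Visit F → queue [A, K, M, D]
Visit A → queue [K, M, D]
Visit K → queue [M, D]
Visit M → queue [D]
Visit D → queue []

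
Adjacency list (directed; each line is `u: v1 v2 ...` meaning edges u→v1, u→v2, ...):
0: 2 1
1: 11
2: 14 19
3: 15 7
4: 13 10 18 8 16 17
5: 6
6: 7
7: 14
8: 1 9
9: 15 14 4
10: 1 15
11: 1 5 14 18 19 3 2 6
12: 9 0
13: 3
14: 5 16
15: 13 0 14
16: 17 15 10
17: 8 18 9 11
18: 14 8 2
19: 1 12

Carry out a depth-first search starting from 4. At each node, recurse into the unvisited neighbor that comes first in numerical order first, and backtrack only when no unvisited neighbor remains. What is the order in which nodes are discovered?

4 -> 8 -> 1 -> 11 -> 2 -> 14 -> 5 -> 6 -> 7 -> 16 -> 10 -> 15 -> 0 -> 13 -> 3 -> 17 -> 9 -> 18 -> 19 -> 12

Visit 4
4 → 8
8 → 1
1 → 11
11 → 2
2 → 14
14 → 5
5 → 6
6 → 7
14 → 16
16 → 10
10 → 15
15 → 0
15 → 13
13 → 3
16 → 17
17 → 9
17 → 18
2 → 19
19 → 12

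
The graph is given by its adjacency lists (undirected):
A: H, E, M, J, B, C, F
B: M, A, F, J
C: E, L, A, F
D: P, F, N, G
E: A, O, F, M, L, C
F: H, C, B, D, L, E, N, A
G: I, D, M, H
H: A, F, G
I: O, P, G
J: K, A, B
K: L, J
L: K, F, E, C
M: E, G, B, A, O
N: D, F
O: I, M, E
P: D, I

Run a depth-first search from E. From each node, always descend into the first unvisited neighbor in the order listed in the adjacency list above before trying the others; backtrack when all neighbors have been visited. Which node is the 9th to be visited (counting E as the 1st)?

Visit E
E → A
A → H
H → F
F → C
C → L
L → K
K → J
J → B
B → M
M → G
G → I
I → O
I → P
P → D
D → N

Visit order: E, A, H, F, C, L, K, J, B, M, G, I, O, P, D, N

B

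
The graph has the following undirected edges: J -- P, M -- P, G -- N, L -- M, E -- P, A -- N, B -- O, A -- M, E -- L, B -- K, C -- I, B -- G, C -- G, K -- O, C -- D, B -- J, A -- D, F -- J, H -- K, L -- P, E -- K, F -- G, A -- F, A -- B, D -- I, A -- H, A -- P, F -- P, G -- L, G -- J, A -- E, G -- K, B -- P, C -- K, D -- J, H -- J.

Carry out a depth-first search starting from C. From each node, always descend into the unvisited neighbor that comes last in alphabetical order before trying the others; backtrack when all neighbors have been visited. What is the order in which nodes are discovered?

C, K, O, B, P, M, L, G, N, A, H, J, F, D, I, E

Visit C
C → K
K → O
O → B
B → P
P → M
M → L
L → G
G → N
N → A
A → H
H → J
J → F
J → D
D → I
A → E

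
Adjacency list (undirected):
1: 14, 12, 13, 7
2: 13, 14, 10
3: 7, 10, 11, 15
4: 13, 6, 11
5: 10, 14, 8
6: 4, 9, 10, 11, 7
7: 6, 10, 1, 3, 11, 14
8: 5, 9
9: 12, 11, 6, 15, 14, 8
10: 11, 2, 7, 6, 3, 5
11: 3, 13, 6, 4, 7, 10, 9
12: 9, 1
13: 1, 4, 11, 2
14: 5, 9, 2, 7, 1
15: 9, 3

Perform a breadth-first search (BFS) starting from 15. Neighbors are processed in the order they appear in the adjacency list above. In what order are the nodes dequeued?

Visit 15; enqueue 9, 3 → queue [9, 3]
Visit 9; enqueue 12, 11, 6, 14, 8 → queue [3, 12, 11, 6, 14, 8]
Visit 3; enqueue 7, 10 → queue [12, 11, 6, 14, 8, 7, 10]
Visit 12; enqueue 1 → queue [11, 6, 14, 8, 7, 10, 1]
Visit 11; enqueue 13, 4 → queue [6, 14, 8, 7, 10, 1, 13, 4]
Visit 6 → queue [14, 8, 7, 10, 1, 13, 4]
Visit 14; enqueue 5, 2 → queue [8, 7, 10, 1, 13, 4, 5, 2]
Visit 8 → queue [7, 10, 1, 13, 4, 5, 2]
Visit 7 → queue [10, 1, 13, 4, 5, 2]
Visit 10 → queue [1, 13, 4, 5, 2]
Visit 1 → queue [13, 4, 5, 2]
Visit 13 → queue [4, 5, 2]
Visit 4 → queue [5, 2]
Visit 5 → queue [2]
Visit 2 → queue []

15, 9, 3, 12, 11, 6, 14, 8, 7, 10, 1, 13, 4, 5, 2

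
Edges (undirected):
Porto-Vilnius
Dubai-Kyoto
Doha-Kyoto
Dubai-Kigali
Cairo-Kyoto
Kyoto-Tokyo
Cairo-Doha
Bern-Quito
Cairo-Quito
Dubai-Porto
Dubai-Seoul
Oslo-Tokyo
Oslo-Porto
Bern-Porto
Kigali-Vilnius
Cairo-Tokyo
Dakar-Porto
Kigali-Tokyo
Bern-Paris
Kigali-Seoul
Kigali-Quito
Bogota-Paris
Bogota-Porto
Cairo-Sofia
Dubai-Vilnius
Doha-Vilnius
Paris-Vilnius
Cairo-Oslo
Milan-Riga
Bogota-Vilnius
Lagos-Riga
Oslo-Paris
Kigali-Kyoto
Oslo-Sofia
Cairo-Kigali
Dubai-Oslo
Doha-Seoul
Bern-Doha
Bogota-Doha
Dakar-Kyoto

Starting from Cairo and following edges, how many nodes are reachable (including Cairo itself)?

BFS from Cairo visits: Cairo, Doha, Kigali, Kyoto, Oslo, Quito, Sofia, Tokyo, Bern, Bogota, Seoul, Vilnius, Dubai, Dakar, Paris, Porto
Reachable nodes: 16 of 19 total.

16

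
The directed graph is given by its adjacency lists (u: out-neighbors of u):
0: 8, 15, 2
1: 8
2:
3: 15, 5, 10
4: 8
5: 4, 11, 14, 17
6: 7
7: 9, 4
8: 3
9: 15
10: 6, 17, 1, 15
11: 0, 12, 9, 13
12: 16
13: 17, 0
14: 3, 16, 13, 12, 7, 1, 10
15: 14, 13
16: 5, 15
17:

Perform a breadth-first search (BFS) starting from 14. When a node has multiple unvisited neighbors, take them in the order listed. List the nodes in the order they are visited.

Visit 14; enqueue 3, 16, 13, 12, 7, 1, 10 → queue [3, 16, 13, 12, 7, 1, 10]
Visit 3; enqueue 15, 5 → queue [16, 13, 12, 7, 1, 10, 15, 5]
Visit 16 → queue [13, 12, 7, 1, 10, 15, 5]
Visit 13; enqueue 17, 0 → queue [12, 7, 1, 10, 15, 5, 17, 0]
Visit 12 → queue [7, 1, 10, 15, 5, 17, 0]
Visit 7; enqueue 9, 4 → queue [1, 10, 15, 5, 17, 0, 9, 4]
Visit 1; enqueue 8 → queue [10, 15, 5, 17, 0, 9, 4, 8]
Visit 10; enqueue 6 → queue [15, 5, 17, 0, 9, 4, 8, 6]
Visit 15 → queue [5, 17, 0, 9, 4, 8, 6]
Visit 5; enqueue 11 → queue [17, 0, 9, 4, 8, 6, 11]
Visit 17 → queue [0, 9, 4, 8, 6, 11]
Visit 0; enqueue 2 → queue [9, 4, 8, 6, 11, 2]
Visit 9 → queue [4, 8, 6, 11, 2]
Visit 4 → queue [8, 6, 11, 2]
Visit 8 → queue [6, 11, 2]
Visit 6 → queue [11, 2]
Visit 11 → queue [2]
Visit 2 → queue []

14 → 3 → 16 → 13 → 12 → 7 → 1 → 10 → 15 → 5 → 17 → 0 → 9 → 4 → 8 → 6 → 11 → 2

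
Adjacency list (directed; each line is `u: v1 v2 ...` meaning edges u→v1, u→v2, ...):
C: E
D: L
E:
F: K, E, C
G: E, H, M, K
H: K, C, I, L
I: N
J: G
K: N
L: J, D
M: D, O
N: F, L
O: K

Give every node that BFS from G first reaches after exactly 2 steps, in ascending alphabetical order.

C, D, I, L, N, O

Level 0: G
Level 1: E, H, K, M
Level 2: C, D, I, L, N, O
Level 3: F, J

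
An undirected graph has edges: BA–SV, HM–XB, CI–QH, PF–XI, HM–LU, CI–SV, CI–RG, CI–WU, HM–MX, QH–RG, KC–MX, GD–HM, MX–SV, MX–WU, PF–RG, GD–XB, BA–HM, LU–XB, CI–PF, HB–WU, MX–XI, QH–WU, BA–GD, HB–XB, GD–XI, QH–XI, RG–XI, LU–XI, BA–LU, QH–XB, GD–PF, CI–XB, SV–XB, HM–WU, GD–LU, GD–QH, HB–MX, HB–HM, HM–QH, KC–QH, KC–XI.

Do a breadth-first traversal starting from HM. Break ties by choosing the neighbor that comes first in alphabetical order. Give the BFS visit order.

HM BA GD HB LU MX QH WU XB SV PF XI KC CI RG

Visit HM; enqueue BA, GD, HB, LU, MX, QH, WU, XB → queue [BA, GD, HB, LU, MX, QH, WU, XB]
Visit BA; enqueue SV → queue [GD, HB, LU, MX, QH, WU, XB, SV]
Visit GD; enqueue PF, XI → queue [HB, LU, MX, QH, WU, XB, SV, PF, XI]
Visit HB → queue [LU, MX, QH, WU, XB, SV, PF, XI]
Visit LU → queue [MX, QH, WU, XB, SV, PF, XI]
Visit MX; enqueue KC → queue [QH, WU, XB, SV, PF, XI, KC]
Visit QH; enqueue CI, RG → queue [WU, XB, SV, PF, XI, KC, CI, RG]
Visit WU → queue [XB, SV, PF, XI, KC, CI, RG]
Visit XB → queue [SV, PF, XI, KC, CI, RG]
Visit SV → queue [PF, XI, KC, CI, RG]
Visit PF → queue [XI, KC, CI, RG]
Visit XI → queue [KC, CI, RG]
Visit KC → queue [CI, RG]
Visit CI → queue [RG]
Visit RG → queue []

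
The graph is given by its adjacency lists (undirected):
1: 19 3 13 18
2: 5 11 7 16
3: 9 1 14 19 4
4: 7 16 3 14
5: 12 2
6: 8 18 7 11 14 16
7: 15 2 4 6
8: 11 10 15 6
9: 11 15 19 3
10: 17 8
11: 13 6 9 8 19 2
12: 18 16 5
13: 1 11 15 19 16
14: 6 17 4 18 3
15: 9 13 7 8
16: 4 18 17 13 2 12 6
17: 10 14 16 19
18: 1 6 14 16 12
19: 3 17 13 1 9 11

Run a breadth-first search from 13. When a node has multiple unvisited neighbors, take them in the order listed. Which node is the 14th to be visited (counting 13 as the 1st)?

Visit 13; enqueue 1, 11, 15, 19, 16 → queue [1, 11, 15, 19, 16]
Visit 1; enqueue 3, 18 → queue [11, 15, 19, 16, 3, 18]
Visit 11; enqueue 6, 9, 8, 2 → queue [15, 19, 16, 3, 18, 6, 9, 8, 2]
Visit 15; enqueue 7 → queue [19, 16, 3, 18, 6, 9, 8, 2, 7]
Visit 19; enqueue 17 → queue [16, 3, 18, 6, 9, 8, 2, 7, 17]
Visit 16; enqueue 4, 12 → queue [3, 18, 6, 9, 8, 2, 7, 17, 4, 12]
Visit 3; enqueue 14 → queue [18, 6, 9, 8, 2, 7, 17, 4, 12, 14]
Visit 18 → queue [6, 9, 8, 2, 7, 17, 4, 12, 14]
Visit 6 → queue [9, 8, 2, 7, 17, 4, 12, 14]
Visit 9 → queue [8, 2, 7, 17, 4, 12, 14]
Visit 8; enqueue 10 → queue [2, 7, 17, 4, 12, 14, 10]
Visit 2; enqueue 5 → queue [7, 17, 4, 12, 14, 10, 5]
Visit 7 → queue [17, 4, 12, 14, 10, 5]
Visit 17 → queue [4, 12, 14, 10, 5]
Visit 4 → queue [12, 14, 10, 5]
Visit 12 → queue [14, 10, 5]
Visit 14 → queue [10, 5]
Visit 10 → queue [5]
Visit 5 → queue []

Visit order: 13, 1, 11, 15, 19, 16, 3, 18, 6, 9, 8, 2, 7, 17, 4, 12, 14, 10, 5

17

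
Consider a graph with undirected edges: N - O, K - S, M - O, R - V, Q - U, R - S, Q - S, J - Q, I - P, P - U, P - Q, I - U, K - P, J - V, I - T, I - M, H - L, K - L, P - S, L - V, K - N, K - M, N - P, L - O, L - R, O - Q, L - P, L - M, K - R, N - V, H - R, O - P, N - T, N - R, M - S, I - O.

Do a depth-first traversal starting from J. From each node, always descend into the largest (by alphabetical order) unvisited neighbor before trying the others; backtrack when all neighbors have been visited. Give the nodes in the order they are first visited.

J V R S Q U P O N T I M L K H

Visit J
J → V
V → R
R → S
S → Q
Q → U
U → P
P → O
O → N
N → T
T → I
I → M
M → L
L → K
L → H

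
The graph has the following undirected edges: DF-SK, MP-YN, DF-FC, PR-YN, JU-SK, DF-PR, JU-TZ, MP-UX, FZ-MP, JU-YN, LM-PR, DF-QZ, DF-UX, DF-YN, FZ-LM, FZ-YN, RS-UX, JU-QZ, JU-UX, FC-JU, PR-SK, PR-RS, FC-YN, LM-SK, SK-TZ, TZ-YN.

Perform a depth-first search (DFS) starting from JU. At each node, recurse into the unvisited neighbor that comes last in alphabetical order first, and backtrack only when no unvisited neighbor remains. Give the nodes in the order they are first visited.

JU, YN, TZ, SK, PR, RS, UX, MP, FZ, LM, DF, QZ, FC

Visit JU
JU → YN
YN → TZ
TZ → SK
SK → PR
PR → RS
RS → UX
UX → MP
MP → FZ
FZ → LM
UX → DF
DF → QZ
DF → FC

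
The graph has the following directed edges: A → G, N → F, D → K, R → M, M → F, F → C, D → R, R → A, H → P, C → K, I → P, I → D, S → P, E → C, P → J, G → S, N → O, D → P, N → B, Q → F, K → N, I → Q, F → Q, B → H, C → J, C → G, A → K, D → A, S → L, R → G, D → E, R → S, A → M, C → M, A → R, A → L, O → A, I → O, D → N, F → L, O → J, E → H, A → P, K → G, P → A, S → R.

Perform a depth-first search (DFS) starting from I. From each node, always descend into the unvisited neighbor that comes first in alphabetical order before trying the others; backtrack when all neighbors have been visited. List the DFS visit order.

I, D, A, G, S, L, P, J, R, M, F, C, K, N, B, H, O, Q, E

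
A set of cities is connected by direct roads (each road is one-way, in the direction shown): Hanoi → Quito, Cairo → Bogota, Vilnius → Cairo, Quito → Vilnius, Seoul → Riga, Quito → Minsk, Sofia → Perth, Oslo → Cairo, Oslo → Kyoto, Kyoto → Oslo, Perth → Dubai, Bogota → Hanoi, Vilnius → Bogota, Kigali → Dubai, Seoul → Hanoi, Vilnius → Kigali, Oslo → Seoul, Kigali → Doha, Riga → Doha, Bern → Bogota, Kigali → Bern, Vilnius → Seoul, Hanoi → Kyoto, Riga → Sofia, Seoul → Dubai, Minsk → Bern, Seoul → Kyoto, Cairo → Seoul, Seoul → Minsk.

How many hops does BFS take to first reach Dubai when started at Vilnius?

2

Level 0: Vilnius
Level 1: Bogota, Cairo, Kigali, Seoul
Level 2: Bern, Doha, Dubai, Hanoi, Kyoto, Minsk, Riga
Level 3: Oslo, Quito, Sofia
Level 4: Perth
Dubai first appears at level 2.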